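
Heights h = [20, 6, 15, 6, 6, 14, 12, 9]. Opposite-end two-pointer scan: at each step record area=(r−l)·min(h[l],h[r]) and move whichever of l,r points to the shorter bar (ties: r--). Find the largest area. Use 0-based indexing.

max area = 72

[0,7] min(20,9)*7=63 best=63 * → r--
[0,6] min(20,12)*6=72 best=72 * → r--
[0,5] min(20,14)*5=70 best=72 → r--
[0,4] min(20,6)*4=24 best=72 → r--
[0,3] min(20,6)*3=18 best=72 → r--
[0,2] min(20,15)*2=30 best=72 → r--
[0,1] min(20,6)*1=6 best=72 → r--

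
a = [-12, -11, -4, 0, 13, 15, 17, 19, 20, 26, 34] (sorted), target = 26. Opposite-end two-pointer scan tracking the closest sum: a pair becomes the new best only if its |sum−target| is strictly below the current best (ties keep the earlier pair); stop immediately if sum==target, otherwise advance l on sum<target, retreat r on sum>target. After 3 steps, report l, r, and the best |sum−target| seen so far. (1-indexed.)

l=3, r=10, best |Δ|=3

[1,11] -12+34=22 d=4 * → l++
[2,11] -11+34=23 d=3 * → l++
[3,11] -4+34=30 d=4 → r--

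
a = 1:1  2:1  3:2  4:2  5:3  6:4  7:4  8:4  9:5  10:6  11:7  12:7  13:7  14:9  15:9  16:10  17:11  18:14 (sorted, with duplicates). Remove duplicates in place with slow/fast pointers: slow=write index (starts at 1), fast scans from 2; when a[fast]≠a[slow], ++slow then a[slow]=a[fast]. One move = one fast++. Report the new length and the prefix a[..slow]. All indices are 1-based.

length 11; prefix = [1, 2, 3, 4, 5, 6, 7, 9, 10, 11, 14]

(s=1,f=2) a[fast]=1=a[slow] dup → fast++
(s=1,f=3) a[fast]=2≠a[slow]=1 write a[2]=2 → slow++,fast++
(s=2,f=4) a[fast]=2=a[slow] dup → fast++
(s=2,f=5) a[fast]=3≠a[slow]=2 write a[3]=3 → slow++,fast++
(s=3,f=6) a[fast]=4≠a[slow]=3 write a[4]=4 → slow++,fast++
(s=4,f=7) a[fast]=4=a[slow] dup → fast++
(s=4,f=8) a[fast]=4=a[slow] dup → fast++
(s=4,f=9) a[fast]=5≠a[slow]=4 write a[5]=5 → slow++,fast++
(s=5,f=10) a[fast]=6≠a[slow]=5 write a[6]=6 → slow++,fast++
(s=6,f=11) a[fast]=7≠a[slow]=6 write a[7]=7 → slow++,fast++
(s=7,f=12) a[fast]=7=a[slow] dup → fast++
(s=7,f=13) a[fast]=7=a[slow] dup → fast++
(s=7,f=14) a[fast]=9≠a[slow]=7 write a[8]=9 → slow++,fast++
(s=8,f=15) a[fast]=9=a[slow] dup → fast++
(s=8,f=16) a[fast]=10≠a[slow]=9 write a[9]=10 → slow++,fast++
(s=9,f=17) a[fast]=11≠a[slow]=10 write a[10]=11 → slow++,fast++
(s=10,f=18) a[fast]=14≠a[slow]=11 write a[11]=14 → slow++,fast++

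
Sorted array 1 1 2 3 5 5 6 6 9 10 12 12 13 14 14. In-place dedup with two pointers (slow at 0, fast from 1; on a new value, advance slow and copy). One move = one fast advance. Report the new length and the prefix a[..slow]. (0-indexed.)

length 10; prefix = [1, 2, 3, 5, 6, 9, 10, 12, 13, 14]

(s=0,f=1) a[fast]=1=a[slow] dup → fast++
(s=0,f=2) a[fast]=2≠a[slow]=1 write a[1]=2 → slow++,fast++
(s=1,f=3) a[fast]=3≠a[slow]=2 write a[2]=3 → slow++,fast++
(s=2,f=4) a[fast]=5≠a[slow]=3 write a[3]=5 → slow++,fast++
(s=3,f=5) a[fast]=5=a[slow] dup → fast++
(s=3,f=6) a[fast]=6≠a[slow]=5 write a[4]=6 → slow++,fast++
(s=4,f=7) a[fast]=6=a[slow] dup → fast++
(s=4,f=8) a[fast]=9≠a[slow]=6 write a[5]=9 → slow++,fast++
(s=5,f=9) a[fast]=10≠a[slow]=9 write a[6]=10 → slow++,fast++
(s=6,f=10) a[fast]=12≠a[slow]=10 write a[7]=12 → slow++,fast++
(s=7,f=11) a[fast]=12=a[slow] dup → fast++
(s=7,f=12) a[fast]=13≠a[slow]=12 write a[8]=13 → slow++,fast++
(s=8,f=13) a[fast]=14≠a[slow]=13 write a[9]=14 → slow++,fast++
(s=9,f=14) a[fast]=14=a[slow] dup → fast++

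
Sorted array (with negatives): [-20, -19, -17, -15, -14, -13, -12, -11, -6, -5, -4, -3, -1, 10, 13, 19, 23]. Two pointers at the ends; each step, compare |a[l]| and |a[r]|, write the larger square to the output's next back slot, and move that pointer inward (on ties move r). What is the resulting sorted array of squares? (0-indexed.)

[1, 9, 16, 25, 36, 100, 121, 144, 169, 169, 196, 225, 289, 361, 361, 400, 529]

[0,16] |-20|<=|23| out[16]=529 → r--
[0,15] |-20|>|19| out[15]=400 → l++
[1,15] |-19|<=|19| out[14]=361 → r--
[1,14] |-19|>|13| out[13]=361 → l++
[2,14] |-17|>|13| out[12]=289 → l++
[3,14] |-15|>|13| out[11]=225 → l++
[4,14] |-14|>|13| out[10]=196 → l++
[5,14] |-13|<=|13| out[9]=169 → r--
[5,13] |-13|>|10| out[8]=169 → l++
[6,13] |-12|>|10| out[7]=144 → l++
[7,13] |-11|>|10| out[6]=121 → l++
[8,13] |-6|<=|10| out[5]=100 → r--
[8,12] |-6|>|-1| out[4]=36 → l++
[9,12] |-5|>|-1| out[3]=25 → l++
[10,12] |-4|>|-1| out[2]=16 → l++
[11,12] |-3|>|-1| out[1]=9 → l++
[12,12] |-1|<=|-1| out[0]=1 → r--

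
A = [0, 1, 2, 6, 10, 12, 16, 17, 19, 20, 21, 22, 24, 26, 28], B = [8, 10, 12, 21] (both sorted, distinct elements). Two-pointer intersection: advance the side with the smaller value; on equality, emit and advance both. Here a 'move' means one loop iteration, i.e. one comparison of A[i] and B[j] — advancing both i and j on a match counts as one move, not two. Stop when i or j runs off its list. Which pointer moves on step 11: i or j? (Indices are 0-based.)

i

[i=0,j=0] 0<8 → i++
[i=1,j=0] 1<8 → i++
[i=2,j=0] 2<8 → i++
[i=3,j=0] 6<8 → i++
[i=4,j=0] 10>8 → j++
[i=4,j=1] 10==10 emit → i++,j++
[i=5,j=2] 12==12 emit → i++,j++
[i=6,j=3] 16<21 → i++
[i=7,j=3] 17<21 → i++
[i=8,j=3] 19<21 → i++
[i=9,j=3] 20<21 → i++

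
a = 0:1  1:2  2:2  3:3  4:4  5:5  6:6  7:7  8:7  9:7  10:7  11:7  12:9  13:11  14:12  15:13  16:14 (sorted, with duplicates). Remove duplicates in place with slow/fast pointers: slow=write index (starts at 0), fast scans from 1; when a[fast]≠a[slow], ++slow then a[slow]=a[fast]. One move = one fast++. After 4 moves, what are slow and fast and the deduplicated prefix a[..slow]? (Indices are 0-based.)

(s=0,f=1) a[fast]=2≠a[slow]=1 write a[1]=2 → slow++,fast++
(s=1,f=2) a[fast]=2=a[slow] dup → fast++
(s=1,f=3) a[fast]=3≠a[slow]=2 write a[2]=3 → slow++,fast++
(s=2,f=4) a[fast]=4≠a[slow]=3 write a[3]=4 → slow++,fast++

slow=3, fast=5, prefix=[1, 2, 3, 4]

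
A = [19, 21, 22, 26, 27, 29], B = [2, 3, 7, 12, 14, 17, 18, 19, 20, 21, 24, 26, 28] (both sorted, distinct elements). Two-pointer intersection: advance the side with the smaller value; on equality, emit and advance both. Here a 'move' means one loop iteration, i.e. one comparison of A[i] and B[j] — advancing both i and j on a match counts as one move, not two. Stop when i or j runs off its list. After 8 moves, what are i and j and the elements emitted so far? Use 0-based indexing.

i=1, j=8, emitted=[19]

i=0 j=0: 19>2, j++
i=0 j=1: 19>3, j++
i=0 j=2: 19>7, j++
i=0 j=3: 19>12, j++
i=0 j=4: 19>14, j++
i=0 j=5: 19>17, j++
i=0 j=6: 19>18, j++
i=0 j=7: 19==19 emit, i++,j++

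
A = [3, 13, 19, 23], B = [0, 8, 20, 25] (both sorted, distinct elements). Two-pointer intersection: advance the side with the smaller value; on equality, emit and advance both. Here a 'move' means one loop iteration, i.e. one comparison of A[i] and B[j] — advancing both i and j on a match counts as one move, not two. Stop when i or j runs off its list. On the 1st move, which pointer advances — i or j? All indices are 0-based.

j

[i=0,j=0] 3>0 → j++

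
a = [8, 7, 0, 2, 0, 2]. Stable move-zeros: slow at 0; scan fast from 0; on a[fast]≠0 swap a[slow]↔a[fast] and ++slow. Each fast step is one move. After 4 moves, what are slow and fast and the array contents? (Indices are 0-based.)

slow=3, fast=4, a=[8, 7, 2, 0, 0, 2]

(s=0,f=0) a[fast]=8≠0 swap→a[0]=8 → slow++,fast++
(s=1,f=1) a[fast]=7≠0 swap→a[1]=7 → slow++,fast++
(s=2,f=2) a[fast]=0 → fast++
(s=2,f=3) a[fast]=2≠0 swap→a[2]=2 → slow++,fast++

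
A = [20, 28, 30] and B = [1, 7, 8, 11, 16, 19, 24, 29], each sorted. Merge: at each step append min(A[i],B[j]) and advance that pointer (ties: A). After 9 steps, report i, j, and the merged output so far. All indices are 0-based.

i=2, j=7, merged so far=[1, 7, 8, 11, 16, 19, 20, 24, 28]

[i=0,j=0] A[i]=20>B[j]=1 take 1 → j++
[i=0,j=1] A[i]=20>B[j]=7 take 7 → j++
[i=0,j=2] A[i]=20>B[j]=8 take 8 → j++
[i=0,j=3] A[i]=20>B[j]=11 take 11 → j++
[i=0,j=4] A[i]=20>B[j]=16 take 16 → j++
[i=0,j=5] A[i]=20>B[j]=19 take 19 → j++
[i=0,j=6] A[i]=20<=B[j]=24 take 20 → i++
[i=1,j=6] A[i]=28>B[j]=24 take 24 → j++
[i=1,j=7] A[i]=28<=B[j]=29 take 28 → i++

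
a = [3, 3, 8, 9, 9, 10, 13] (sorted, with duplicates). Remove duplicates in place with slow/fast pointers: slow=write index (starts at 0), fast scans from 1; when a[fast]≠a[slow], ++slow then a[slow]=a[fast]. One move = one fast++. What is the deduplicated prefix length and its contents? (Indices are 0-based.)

length 5; prefix = [3, 8, 9, 10, 13]

slow=0 fast=1: a[fast]=3=a[slow] dup, fast++
slow=0 fast=2: a[fast]=8≠a[slow]=3 write a[1]=8, slow++,fast++
slow=1 fast=3: a[fast]=9≠a[slow]=8 write a[2]=9, slow++,fast++
slow=2 fast=4: a[fast]=9=a[slow] dup, fast++
slow=2 fast=5: a[fast]=10≠a[slow]=9 write a[3]=10, slow++,fast++
slow=3 fast=6: a[fast]=13≠a[slow]=10 write a[4]=13, slow++,fast++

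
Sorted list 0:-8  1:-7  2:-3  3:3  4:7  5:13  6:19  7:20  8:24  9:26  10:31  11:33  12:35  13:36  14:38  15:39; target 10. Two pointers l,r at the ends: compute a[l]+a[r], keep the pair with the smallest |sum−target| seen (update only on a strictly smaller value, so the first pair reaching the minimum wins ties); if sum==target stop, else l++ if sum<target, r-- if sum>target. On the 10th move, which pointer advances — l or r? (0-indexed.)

r

[0,15] -8+39=31 d=21 * → r--
[0,14] -8+38=30 d=20 * → r--
[0,13] -8+36=28 d=18 * → r--
[0,12] -8+35=27 d=17 * → r--
[0,11] -8+33=25 d=15 * → r--
[0,10] -8+31=23 d=13 * → r--
[0,9] -8+26=18 d=8 * → r--
[0,8] -8+24=16 d=6 * → r--
[0,7] -8+20=12 d=2 * → r--
[0,6] -8+19=11 d=1 * → r--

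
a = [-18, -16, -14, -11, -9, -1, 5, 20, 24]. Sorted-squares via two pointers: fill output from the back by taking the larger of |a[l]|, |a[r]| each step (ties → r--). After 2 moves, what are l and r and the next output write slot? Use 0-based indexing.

[0,8] |-18|<=|24| out[8]=576 → r--
[0,7] |-18|<=|20| out[7]=400 → r--

l=0, r=6, next write slot=6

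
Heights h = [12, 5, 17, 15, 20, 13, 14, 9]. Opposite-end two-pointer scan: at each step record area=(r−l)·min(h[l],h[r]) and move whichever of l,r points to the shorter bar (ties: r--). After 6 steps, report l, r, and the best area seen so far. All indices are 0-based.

l=3, r=4, best area=72

l=0 r=7: min(12,9)*7=63 best=63 *, r--
l=0 r=6: min(12,14)*6=72 best=72 *, l++
l=1 r=6: min(5,14)*5=25 best=72, l++
l=2 r=6: min(17,14)*4=56 best=72, r--
l=2 r=5: min(17,13)*3=39 best=72, r--
l=2 r=4: min(17,20)*2=34 best=72, l++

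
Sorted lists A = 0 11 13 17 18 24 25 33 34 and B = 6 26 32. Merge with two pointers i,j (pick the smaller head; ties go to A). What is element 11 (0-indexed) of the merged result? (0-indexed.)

i=0 j=0: A[i]=0<=B[j]=6 take 0, i++
i=1 j=0: A[i]=11>B[j]=6 take 6, j++
i=1 j=1: A[i]=11<=B[j]=26 take 11, i++
i=2 j=1: A[i]=13<=B[j]=26 take 13, i++
i=3 j=1: A[i]=17<=B[j]=26 take 17, i++
i=4 j=1: A[i]=18<=B[j]=26 take 18, i++
i=5 j=1: A[i]=24<=B[j]=26 take 24, i++
i=6 j=1: A[i]=25<=B[j]=26 take 25, i++
i=7 j=1: A[i]=33>B[j]=26 take 26, j++
i=7 j=2: A[i]=33>B[j]=32 take 32, j++
i=7 j=3: B done, take A[i]=33, i++
i=8 j=3: B done, take A[i]=34, i++

merged[11] = 34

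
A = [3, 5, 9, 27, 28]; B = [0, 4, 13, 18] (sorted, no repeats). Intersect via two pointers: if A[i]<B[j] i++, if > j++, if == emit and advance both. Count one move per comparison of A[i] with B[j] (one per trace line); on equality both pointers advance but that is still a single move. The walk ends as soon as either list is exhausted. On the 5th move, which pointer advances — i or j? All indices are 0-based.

i=0 j=0: 3>0, j++
i=0 j=1: 3<4, i++
i=1 j=1: 5>4, j++
i=1 j=2: 5<13, i++
i=2 j=2: 9<13, i++

i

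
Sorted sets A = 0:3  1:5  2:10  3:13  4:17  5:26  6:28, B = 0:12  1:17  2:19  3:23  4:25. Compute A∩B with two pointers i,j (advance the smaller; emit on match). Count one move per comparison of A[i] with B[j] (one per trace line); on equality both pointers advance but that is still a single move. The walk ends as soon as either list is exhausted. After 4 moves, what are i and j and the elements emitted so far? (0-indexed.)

[i=0,j=0] 3<12 → i++
[i=1,j=0] 5<12 → i++
[i=2,j=0] 10<12 → i++
[i=3,j=0] 13>12 → j++

i=3, j=1, emitted=[]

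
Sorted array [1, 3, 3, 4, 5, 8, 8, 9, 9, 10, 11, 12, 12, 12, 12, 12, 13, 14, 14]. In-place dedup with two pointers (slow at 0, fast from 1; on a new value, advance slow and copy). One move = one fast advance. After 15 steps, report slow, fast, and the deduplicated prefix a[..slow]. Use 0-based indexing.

(s=0,f=1) a[fast]=3≠a[slow]=1 write a[1]=3 → slow++,fast++
(s=1,f=2) a[fast]=3=a[slow] dup → fast++
(s=1,f=3) a[fast]=4≠a[slow]=3 write a[2]=4 → slow++,fast++
(s=2,f=4) a[fast]=5≠a[slow]=4 write a[3]=5 → slow++,fast++
(s=3,f=5) a[fast]=8≠a[slow]=5 write a[4]=8 → slow++,fast++
(s=4,f=6) a[fast]=8=a[slow] dup → fast++
(s=4,f=7) a[fast]=9≠a[slow]=8 write a[5]=9 → slow++,fast++
(s=5,f=8) a[fast]=9=a[slow] dup → fast++
(s=5,f=9) a[fast]=10≠a[slow]=9 write a[6]=10 → slow++,fast++
(s=6,f=10) a[fast]=11≠a[slow]=10 write a[7]=11 → slow++,fast++
(s=7,f=11) a[fast]=12≠a[slow]=11 write a[8]=12 → slow++,fast++
(s=8,f=12) a[fast]=12=a[slow] dup → fast++
(s=8,f=13) a[fast]=12=a[slow] dup → fast++
(s=8,f=14) a[fast]=12=a[slow] dup → fast++
(s=8,f=15) a[fast]=12=a[slow] dup → fast++

slow=8, fast=16, prefix=[1, 3, 4, 5, 8, 9, 10, 11, 12]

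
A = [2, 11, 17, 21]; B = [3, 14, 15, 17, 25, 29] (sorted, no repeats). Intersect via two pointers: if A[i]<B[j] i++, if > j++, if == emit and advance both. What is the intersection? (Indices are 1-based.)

intersection = [17]

[i=1,j=1] 2<3 → i++
[i=2,j=1] 11>3 → j++
[i=2,j=2] 11<14 → i++
[i=3,j=2] 17>14 → j++
[i=3,j=3] 17>15 → j++
[i=3,j=4] 17==17 emit → i++,j++
[i=4,j=5] 21<25 → i++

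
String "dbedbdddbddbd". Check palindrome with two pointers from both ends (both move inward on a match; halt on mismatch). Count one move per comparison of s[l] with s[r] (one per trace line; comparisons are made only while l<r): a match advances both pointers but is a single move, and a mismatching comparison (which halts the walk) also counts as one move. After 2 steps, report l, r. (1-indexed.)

l=1 r=13: 'd'=='d', l++,r--
l=2 r=12: 'b'=='b', l++,r--

l=3, r=11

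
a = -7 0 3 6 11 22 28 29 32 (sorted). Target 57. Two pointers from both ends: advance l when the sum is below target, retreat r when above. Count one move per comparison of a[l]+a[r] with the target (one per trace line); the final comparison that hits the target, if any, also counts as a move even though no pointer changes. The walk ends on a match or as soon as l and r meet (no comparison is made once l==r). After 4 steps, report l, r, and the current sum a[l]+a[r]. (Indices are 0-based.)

l=4, r=8, sum=43

[0,8] -7+32=25 <57 → l++
[1,8] 0+32=32 <57 → l++
[2,8] 3+32=35 <57 → l++
[3,8] 6+32=38 <57 → l++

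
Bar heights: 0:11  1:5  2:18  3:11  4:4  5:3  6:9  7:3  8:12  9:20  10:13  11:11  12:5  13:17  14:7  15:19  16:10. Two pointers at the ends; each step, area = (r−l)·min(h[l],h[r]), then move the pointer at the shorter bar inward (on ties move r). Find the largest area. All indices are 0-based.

[0,16] min(11,10)*16=160 best=160 * → r--
[0,15] min(11,19)*15=165 best=165 * → l++
[1,15] min(5,19)*14=70 best=165 → l++
[2,15] min(18,19)*13=234 best=234 * → l++
[3,15] min(11,19)*12=132 best=234 → l++
[4,15] min(4,19)*11=44 best=234 → l++
[5,15] min(3,19)*10=30 best=234 → l++
[6,15] min(9,19)*9=81 best=234 → l++
[7,15] min(3,19)*8=24 best=234 → l++
[8,15] min(12,19)*7=84 best=234 → l++
[9,15] min(20,19)*6=114 best=234 → r--
[9,14] min(20,7)*5=35 best=234 → r--
[9,13] min(20,17)*4=68 best=234 → r--
[9,12] min(20,5)*3=15 best=234 → r--
[9,11] min(20,11)*2=22 best=234 → r--
[9,10] min(20,13)*1=13 best=234 → r--

max area = 234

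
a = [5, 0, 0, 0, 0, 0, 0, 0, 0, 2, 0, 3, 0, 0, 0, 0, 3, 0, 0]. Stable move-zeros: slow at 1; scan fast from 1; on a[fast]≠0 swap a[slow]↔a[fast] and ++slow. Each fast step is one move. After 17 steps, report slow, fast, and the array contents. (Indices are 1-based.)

(s=1,f=1) a[fast]=5≠0 swap→a[1]=5 → slow++,fast++
(s=2,f=2) a[fast]=0 → fast++
(s=2,f=3) a[fast]=0 → fast++
(s=2,f=4) a[fast]=0 → fast++
(s=2,f=5) a[fast]=0 → fast++
(s=2,f=6) a[fast]=0 → fast++
(s=2,f=7) a[fast]=0 → fast++
(s=2,f=8) a[fast]=0 → fast++
(s=2,f=9) a[fast]=0 → fast++
(s=2,f=10) a[fast]=2≠0 swap→a[2]=2 → slow++,fast++
(s=3,f=11) a[fast]=0 → fast++
(s=3,f=12) a[fast]=3≠0 swap→a[3]=3 → slow++,fast++
(s=4,f=13) a[fast]=0 → fast++
(s=4,f=14) a[fast]=0 → fast++
(s=4,f=15) a[fast]=0 → fast++
(s=4,f=16) a[fast]=0 → fast++
(s=4,f=17) a[fast]=3≠0 swap→a[4]=3 → slow++,fast++

slow=5, fast=18, a=[5, 2, 3, 3, 0, 0, 0, 0, 0, 0, 0, 0, 0, 0, 0, 0, 0, 0, 0]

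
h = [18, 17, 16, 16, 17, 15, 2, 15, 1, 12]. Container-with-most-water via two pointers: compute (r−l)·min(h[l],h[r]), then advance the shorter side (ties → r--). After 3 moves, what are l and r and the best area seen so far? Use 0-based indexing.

l=0 r=9: min(18,12)*9=108 best=108 *, r--
l=0 r=8: min(18,1)*8=8 best=108, r--
l=0 r=7: min(18,15)*7=105 best=108, r--

l=0, r=6, best area=108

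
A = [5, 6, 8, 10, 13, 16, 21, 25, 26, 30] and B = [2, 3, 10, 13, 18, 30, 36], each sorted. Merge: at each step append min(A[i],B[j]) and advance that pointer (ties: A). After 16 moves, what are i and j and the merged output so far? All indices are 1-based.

i=11, j=7, merged so far=[2, 3, 5, 6, 8, 10, 10, 13, 13, 16, 18, 21, 25, 26, 30, 30]

i=1 j=1: A[i]=5>B[j]=2 take 2, j++
i=1 j=2: A[i]=5>B[j]=3 take 3, j++
i=1 j=3: A[i]=5<=B[j]=10 take 5, i++
i=2 j=3: A[i]=6<=B[j]=10 take 6, i++
i=3 j=3: A[i]=8<=B[j]=10 take 8, i++
i=4 j=3: A[i]=10<=B[j]=10 take 10, i++
i=5 j=3: A[i]=13>B[j]=10 take 10, j++
i=5 j=4: A[i]=13<=B[j]=13 take 13, i++
i=6 j=4: A[i]=16>B[j]=13 take 13, j++
i=6 j=5: A[i]=16<=B[j]=18 take 16, i++
i=7 j=5: A[i]=21>B[j]=18 take 18, j++
i=7 j=6: A[i]=21<=B[j]=30 take 21, i++
i=8 j=6: A[i]=25<=B[j]=30 take 25, i++
i=9 j=6: A[i]=26<=B[j]=30 take 26, i++
i=10 j=6: A[i]=30<=B[j]=30 take 30, i++
i=11 j=6: A done, take B[j]=30, j++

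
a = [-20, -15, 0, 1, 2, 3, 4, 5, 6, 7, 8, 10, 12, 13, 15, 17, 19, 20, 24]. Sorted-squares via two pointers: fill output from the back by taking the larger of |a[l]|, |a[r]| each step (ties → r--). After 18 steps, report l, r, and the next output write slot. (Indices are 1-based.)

[1,19] |-20|<=|24| out[19]=576 → r--
[1,18] |-20|<=|20| out[18]=400 → r--
[1,17] |-20|>|19| out[17]=400 → l++
[2,17] |-15|<=|19| out[16]=361 → r--
[2,16] |-15|<=|17| out[15]=289 → r--
[2,15] |-15|<=|15| out[14]=225 → r--
[2,14] |-15|>|13| out[13]=225 → l++
[3,14] |0|<=|13| out[12]=169 → r--
[3,13] |0|<=|12| out[11]=144 → r--
[3,12] |0|<=|10| out[10]=100 → r--
[3,11] |0|<=|8| out[9]=64 → r--
[3,10] |0|<=|7| out[8]=49 → r--
[3,9] |0|<=|6| out[7]=36 → r--
[3,8] |0|<=|5| out[6]=25 → r--
[3,7] |0|<=|4| out[5]=16 → r--
[3,6] |0|<=|3| out[4]=9 → r--
[3,5] |0|<=|2| out[3]=4 → r--
[3,4] |0|<=|1| out[2]=1 → r--

l=3, r=3, next write slot=1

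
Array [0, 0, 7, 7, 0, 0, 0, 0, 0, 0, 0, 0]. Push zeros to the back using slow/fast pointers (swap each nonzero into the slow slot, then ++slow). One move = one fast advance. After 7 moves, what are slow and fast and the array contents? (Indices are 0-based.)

slow=2, fast=7, a=[7, 7, 0, 0, 0, 0, 0, 0, 0, 0, 0, 0]

(s=0,f=0) a[fast]=0 → fast++
(s=0,f=1) a[fast]=0 → fast++
(s=0,f=2) a[fast]=7≠0 swap→a[0]=7 → slow++,fast++
(s=1,f=3) a[fast]=7≠0 swap→a[1]=7 → slow++,fast++
(s=2,f=4) a[fast]=0 → fast++
(s=2,f=5) a[fast]=0 → fast++
(s=2,f=6) a[fast]=0 → fast++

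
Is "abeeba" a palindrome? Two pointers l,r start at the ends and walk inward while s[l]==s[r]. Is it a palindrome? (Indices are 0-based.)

[0,5] 'a'=='a' → l++,r--
[1,4] 'b'=='b' → l++,r--
[2,3] 'e'=='e' → l++,r--

palindrome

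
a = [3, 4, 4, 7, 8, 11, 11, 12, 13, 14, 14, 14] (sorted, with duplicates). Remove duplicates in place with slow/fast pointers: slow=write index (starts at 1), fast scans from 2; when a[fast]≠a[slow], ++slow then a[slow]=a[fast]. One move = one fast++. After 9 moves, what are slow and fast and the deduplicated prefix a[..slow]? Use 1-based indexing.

(s=1,f=2) a[fast]=4≠a[slow]=3 write a[2]=4 → slow++,fast++
(s=2,f=3) a[fast]=4=a[slow] dup → fast++
(s=2,f=4) a[fast]=7≠a[slow]=4 write a[3]=7 → slow++,fast++
(s=3,f=5) a[fast]=8≠a[slow]=7 write a[4]=8 → slow++,fast++
(s=4,f=6) a[fast]=11≠a[slow]=8 write a[5]=11 → slow++,fast++
(s=5,f=7) a[fast]=11=a[slow] dup → fast++
(s=5,f=8) a[fast]=12≠a[slow]=11 write a[6]=12 → slow++,fast++
(s=6,f=9) a[fast]=13≠a[slow]=12 write a[7]=13 → slow++,fast++
(s=7,f=10) a[fast]=14≠a[slow]=13 write a[8]=14 → slow++,fast++

slow=8, fast=11, prefix=[3, 4, 7, 8, 11, 12, 13, 14]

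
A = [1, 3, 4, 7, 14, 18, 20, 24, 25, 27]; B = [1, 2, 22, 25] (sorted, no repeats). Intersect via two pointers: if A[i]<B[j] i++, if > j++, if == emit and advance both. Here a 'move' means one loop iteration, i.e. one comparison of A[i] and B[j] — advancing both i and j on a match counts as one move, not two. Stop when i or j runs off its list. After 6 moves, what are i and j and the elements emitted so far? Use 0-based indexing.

[i=0,j=0] 1==1 emit → i++,j++
[i=1,j=1] 3>2 → j++
[i=1,j=2] 3<22 → i++
[i=2,j=2] 4<22 → i++
[i=3,j=2] 7<22 → i++
[i=4,j=2] 14<22 → i++

i=5, j=2, emitted=[1]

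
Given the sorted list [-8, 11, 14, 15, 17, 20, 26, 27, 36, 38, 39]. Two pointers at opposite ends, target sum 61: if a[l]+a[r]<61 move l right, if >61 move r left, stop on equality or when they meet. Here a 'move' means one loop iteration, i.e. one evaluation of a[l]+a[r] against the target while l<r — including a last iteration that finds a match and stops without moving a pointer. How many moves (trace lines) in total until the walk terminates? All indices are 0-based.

l=0 r=10: -8+39=31 <61, l++
l=1 r=10: 11+39=50 <61, l++
l=2 r=10: 14+39=53 <61, l++
l=3 r=10: 15+39=54 <61, l++
l=4 r=10: 17+39=56 <61, l++
l=5 r=10: 20+39=59 <61, l++
l=6 r=10: 26+39=65 >61, r--
l=6 r=9: 26+38=64 >61, r--
l=6 r=8: 26+36=62 >61, r--
l=6 r=7: 26+27=53 <61, l++

10 moves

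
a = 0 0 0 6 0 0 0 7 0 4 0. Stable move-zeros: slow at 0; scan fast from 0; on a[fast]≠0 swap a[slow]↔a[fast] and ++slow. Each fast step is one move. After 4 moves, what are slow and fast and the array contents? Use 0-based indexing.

slow=0 fast=0: a[fast]=0, fast++
slow=0 fast=1: a[fast]=0, fast++
slow=0 fast=2: a[fast]=0, fast++
slow=0 fast=3: a[fast]=6≠0 swap→a[0]=6, slow++,fast++

slow=1, fast=4, a=[6, 0, 0, 0, 0, 0, 0, 7, 0, 4, 0]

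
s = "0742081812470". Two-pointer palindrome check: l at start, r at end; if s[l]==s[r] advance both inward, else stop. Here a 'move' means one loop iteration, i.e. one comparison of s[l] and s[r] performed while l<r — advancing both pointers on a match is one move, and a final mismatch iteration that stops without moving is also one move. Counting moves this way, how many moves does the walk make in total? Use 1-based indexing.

5 moves

[1,13] '0'=='0' → l++,r--
[2,12] '7'=='7' → l++,r--
[3,11] '4'=='4' → l++,r--
[4,10] '2'=='2' → l++,r--
[5,9] '0'!='1' → stop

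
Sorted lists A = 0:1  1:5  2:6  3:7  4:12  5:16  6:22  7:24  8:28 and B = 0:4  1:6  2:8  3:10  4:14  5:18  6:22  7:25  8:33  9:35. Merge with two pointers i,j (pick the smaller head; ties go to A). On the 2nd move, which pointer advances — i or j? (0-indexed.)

j

i=0 j=0: A[i]=1<=B[j]=4 take 1, i++
i=1 j=0: A[i]=5>B[j]=4 take 4, j++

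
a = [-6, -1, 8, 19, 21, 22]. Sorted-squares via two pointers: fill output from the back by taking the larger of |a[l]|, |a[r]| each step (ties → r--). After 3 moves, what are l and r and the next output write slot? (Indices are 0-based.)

l=0 r=5: |-6|<=|22| out[5]=484, r--
l=0 r=4: |-6|<=|21| out[4]=441, r--
l=0 r=3: |-6|<=|19| out[3]=361, r--

l=0, r=2, next write slot=2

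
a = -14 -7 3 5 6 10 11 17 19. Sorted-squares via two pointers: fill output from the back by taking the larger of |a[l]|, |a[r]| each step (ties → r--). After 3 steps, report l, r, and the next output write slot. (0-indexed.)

l=1, r=6, next write slot=5

l=0 r=8: |-14|<=|19| out[8]=361, r--
l=0 r=7: |-14|<=|17| out[7]=289, r--
l=0 r=6: |-14|>|11| out[6]=196, l++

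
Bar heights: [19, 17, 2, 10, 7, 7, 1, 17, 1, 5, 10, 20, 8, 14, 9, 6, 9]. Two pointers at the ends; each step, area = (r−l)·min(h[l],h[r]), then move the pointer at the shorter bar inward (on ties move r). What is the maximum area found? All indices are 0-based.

max area = 209

l=0 r=16: min(19,9)*16=144 best=144 *, r--
l=0 r=15: min(19,6)*15=90 best=144, r--
l=0 r=14: min(19,9)*14=126 best=144, r--
l=0 r=13: min(19,14)*13=182 best=182 *, r--
l=0 r=12: min(19,8)*12=96 best=182, r--
l=0 r=11: min(19,20)*11=209 best=209 *, l++
l=1 r=11: min(17,20)*10=170 best=209, l++
l=2 r=11: min(2,20)*9=18 best=209, l++
l=3 r=11: min(10,20)*8=80 best=209, l++
l=4 r=11: min(7,20)*7=49 best=209, l++
l=5 r=11: min(7,20)*6=42 best=209, l++
l=6 r=11: min(1,20)*5=5 best=209, l++
l=7 r=11: min(17,20)*4=68 best=209, l++
l=8 r=11: min(1,20)*3=3 best=209, l++
l=9 r=11: min(5,20)*2=10 best=209, l++
l=10 r=11: min(10,20)*1=10 best=209, l++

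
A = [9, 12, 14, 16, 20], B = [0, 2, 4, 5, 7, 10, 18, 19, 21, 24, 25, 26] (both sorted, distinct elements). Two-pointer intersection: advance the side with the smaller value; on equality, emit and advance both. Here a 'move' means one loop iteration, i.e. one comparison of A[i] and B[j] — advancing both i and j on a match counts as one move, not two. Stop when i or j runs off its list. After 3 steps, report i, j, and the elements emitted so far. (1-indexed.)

[i=1,j=1] 9>0 → j++
[i=1,j=2] 9>2 → j++
[i=1,j=3] 9>4 → j++

i=1, j=4, emitted=[]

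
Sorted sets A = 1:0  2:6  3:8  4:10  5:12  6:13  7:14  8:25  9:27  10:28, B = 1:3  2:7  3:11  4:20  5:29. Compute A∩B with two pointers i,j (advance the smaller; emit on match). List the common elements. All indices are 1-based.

i=1 j=1: 0<3, i++
i=2 j=1: 6>3, j++
i=2 j=2: 6<7, i++
i=3 j=2: 8>7, j++
i=3 j=3: 8<11, i++
i=4 j=3: 10<11, i++
i=5 j=3: 12>11, j++
i=5 j=4: 12<20, i++
i=6 j=4: 13<20, i++
i=7 j=4: 14<20, i++
i=8 j=4: 25>20, j++
i=8 j=5: 25<29, i++
i=9 j=5: 27<29, i++
i=10 j=5: 28<29, i++

intersection = []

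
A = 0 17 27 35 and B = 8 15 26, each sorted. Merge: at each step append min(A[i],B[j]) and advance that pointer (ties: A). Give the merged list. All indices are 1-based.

i=1 j=1: A[i]=0<=B[j]=8 take 0, i++
i=2 j=1: A[i]=17>B[j]=8 take 8, j++
i=2 j=2: A[i]=17>B[j]=15 take 15, j++
i=2 j=3: A[i]=17<=B[j]=26 take 17, i++
i=3 j=3: A[i]=27>B[j]=26 take 26, j++
i=3 j=4: B done, take A[i]=27, i++
i=4 j=4: B done, take A[i]=35, i++

[0, 8, 15, 17, 26, 27, 35]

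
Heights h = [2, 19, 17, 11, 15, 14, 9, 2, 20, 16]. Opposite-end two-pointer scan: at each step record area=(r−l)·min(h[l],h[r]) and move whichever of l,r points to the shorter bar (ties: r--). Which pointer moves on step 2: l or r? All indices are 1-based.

l=1 r=10: min(2,16)*9=18 best=18 *, l++
l=2 r=10: min(19,16)*8=128 best=128 *, r--

r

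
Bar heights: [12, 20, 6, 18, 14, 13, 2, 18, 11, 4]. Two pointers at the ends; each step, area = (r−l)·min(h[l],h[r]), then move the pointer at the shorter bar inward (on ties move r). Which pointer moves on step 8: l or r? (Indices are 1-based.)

l=1 r=10: min(12,4)*9=36 best=36 *, r--
l=1 r=9: min(12,11)*8=88 best=88 *, r--
l=1 r=8: min(12,18)*7=84 best=88, l++
l=2 r=8: min(20,18)*6=108 best=108 *, r--
l=2 r=7: min(20,2)*5=10 best=108, r--
l=2 r=6: min(20,13)*4=52 best=108, r--
l=2 r=5: min(20,14)*3=42 best=108, r--
l=2 r=4: min(20,18)*2=36 best=108, r--

r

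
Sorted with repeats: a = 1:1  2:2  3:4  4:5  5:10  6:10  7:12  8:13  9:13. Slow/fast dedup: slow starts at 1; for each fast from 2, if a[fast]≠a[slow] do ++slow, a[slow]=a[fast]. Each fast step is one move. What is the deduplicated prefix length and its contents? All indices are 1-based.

length 7; prefix = [1, 2, 4, 5, 10, 12, 13]

(s=1,f=2) a[fast]=2≠a[slow]=1 write a[2]=2 → slow++,fast++
(s=2,f=3) a[fast]=4≠a[slow]=2 write a[3]=4 → slow++,fast++
(s=3,f=4) a[fast]=5≠a[slow]=4 write a[4]=5 → slow++,fast++
(s=4,f=5) a[fast]=10≠a[slow]=5 write a[5]=10 → slow++,fast++
(s=5,f=6) a[fast]=10=a[slow] dup → fast++
(s=5,f=7) a[fast]=12≠a[slow]=10 write a[6]=12 → slow++,fast++
(s=6,f=8) a[fast]=13≠a[slow]=12 write a[7]=13 → slow++,fast++
(s=7,f=9) a[fast]=13=a[slow] dup → fast++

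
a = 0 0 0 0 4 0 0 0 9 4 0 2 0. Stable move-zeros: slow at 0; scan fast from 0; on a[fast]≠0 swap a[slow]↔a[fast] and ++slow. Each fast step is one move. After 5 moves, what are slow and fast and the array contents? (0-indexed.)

slow=1, fast=5, a=[4, 0, 0, 0, 0, 0, 0, 0, 9, 4, 0, 2, 0]

(s=0,f=0) a[fast]=0 → fast++
(s=0,f=1) a[fast]=0 → fast++
(s=0,f=2) a[fast]=0 → fast++
(s=0,f=3) a[fast]=0 → fast++
(s=0,f=4) a[fast]=4≠0 swap→a[0]=4 → slow++,fast++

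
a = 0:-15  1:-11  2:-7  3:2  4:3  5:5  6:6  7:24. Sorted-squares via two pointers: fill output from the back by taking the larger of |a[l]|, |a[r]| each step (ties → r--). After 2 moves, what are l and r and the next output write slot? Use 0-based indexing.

l=1, r=6, next write slot=5

l=0 r=7: |-15|<=|24| out[7]=576, r--
l=0 r=6: |-15|>|6| out[6]=225, l++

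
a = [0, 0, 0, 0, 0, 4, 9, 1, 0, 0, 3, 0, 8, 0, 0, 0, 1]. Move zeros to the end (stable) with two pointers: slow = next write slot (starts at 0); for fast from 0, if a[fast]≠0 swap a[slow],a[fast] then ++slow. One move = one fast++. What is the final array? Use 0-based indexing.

(s=0,f=0) a[fast]=0 → fast++
(s=0,f=1) a[fast]=0 → fast++
(s=0,f=2) a[fast]=0 → fast++
(s=0,f=3) a[fast]=0 → fast++
(s=0,f=4) a[fast]=0 → fast++
(s=0,f=5) a[fast]=4≠0 swap→a[0]=4 → slow++,fast++
(s=1,f=6) a[fast]=9≠0 swap→a[1]=9 → slow++,fast++
(s=2,f=7) a[fast]=1≠0 swap→a[2]=1 → slow++,fast++
(s=3,f=8) a[fast]=0 → fast++
(s=3,f=9) a[fast]=0 → fast++
(s=3,f=10) a[fast]=3≠0 swap→a[3]=3 → slow++,fast++
(s=4,f=11) a[fast]=0 → fast++
(s=4,f=12) a[fast]=8≠0 swap→a[4]=8 → slow++,fast++
(s=5,f=13) a[fast]=0 → fast++
(s=5,f=14) a[fast]=0 → fast++
(s=5,f=15) a[fast]=0 → fast++
(s=5,f=16) a[fast]=1≠0 swap→a[5]=1 → slow++,fast++

[4, 9, 1, 3, 8, 1, 0, 0, 0, 0, 0, 0, 0, 0, 0, 0, 0]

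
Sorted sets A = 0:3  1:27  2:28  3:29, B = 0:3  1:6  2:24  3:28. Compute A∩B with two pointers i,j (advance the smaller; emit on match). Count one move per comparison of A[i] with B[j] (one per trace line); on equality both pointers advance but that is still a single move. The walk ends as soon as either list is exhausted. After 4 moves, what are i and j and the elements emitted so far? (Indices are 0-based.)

[i=0,j=0] 3==3 emit → i++,j++
[i=1,j=1] 27>6 → j++
[i=1,j=2] 27>24 → j++
[i=1,j=3] 27<28 → i++

i=2, j=3, emitted=[3]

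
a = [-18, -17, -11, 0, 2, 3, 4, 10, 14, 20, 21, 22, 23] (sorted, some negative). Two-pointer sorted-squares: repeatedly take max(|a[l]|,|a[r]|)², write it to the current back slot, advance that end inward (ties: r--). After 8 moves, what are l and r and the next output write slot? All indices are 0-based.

[0,12] |-18|<=|23| out[12]=529 → r--
[0,11] |-18|<=|22| out[11]=484 → r--
[0,10] |-18|<=|21| out[10]=441 → r--
[0,9] |-18|<=|20| out[9]=400 → r--
[0,8] |-18|>|14| out[8]=324 → l++
[1,8] |-17|>|14| out[7]=289 → l++
[2,8] |-11|<=|14| out[6]=196 → r--
[2,7] |-11|>|10| out[5]=121 → l++

l=3, r=7, next write slot=4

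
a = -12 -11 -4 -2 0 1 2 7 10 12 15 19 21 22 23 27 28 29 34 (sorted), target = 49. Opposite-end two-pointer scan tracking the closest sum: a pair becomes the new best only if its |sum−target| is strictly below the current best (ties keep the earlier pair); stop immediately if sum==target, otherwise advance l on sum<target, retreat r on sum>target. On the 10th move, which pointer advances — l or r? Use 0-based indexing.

l=0 r=18: -12+34=22 d=27 *, l++
l=1 r=18: -11+34=23 d=26 *, l++
l=2 r=18: -4+34=30 d=19 *, l++
l=3 r=18: -2+34=32 d=17 *, l++
l=4 r=18: 0+34=34 d=15 *, l++
l=5 r=18: 1+34=35 d=14 *, l++
l=6 r=18: 2+34=36 d=13 *, l++
l=7 r=18: 7+34=41 d=8 *, l++
l=8 r=18: 10+34=44 d=5 *, l++
l=9 r=18: 12+34=46 d=3 *, l++

l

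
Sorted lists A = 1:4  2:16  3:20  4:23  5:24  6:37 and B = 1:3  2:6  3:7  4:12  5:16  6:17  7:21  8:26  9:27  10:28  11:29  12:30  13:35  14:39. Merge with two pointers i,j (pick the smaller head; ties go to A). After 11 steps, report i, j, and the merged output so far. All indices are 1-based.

i=5, j=8, merged so far=[3, 4, 6, 7, 12, 16, 16, 17, 20, 21, 23]

[i=1,j=1] A[i]=4>B[j]=3 take 3 → j++
[i=1,j=2] A[i]=4<=B[j]=6 take 4 → i++
[i=2,j=2] A[i]=16>B[j]=6 take 6 → j++
[i=2,j=3] A[i]=16>B[j]=7 take 7 → j++
[i=2,j=4] A[i]=16>B[j]=12 take 12 → j++
[i=2,j=5] A[i]=16<=B[j]=16 take 16 → i++
[i=3,j=5] A[i]=20>B[j]=16 take 16 → j++
[i=3,j=6] A[i]=20>B[j]=17 take 17 → j++
[i=3,j=7] A[i]=20<=B[j]=21 take 20 → i++
[i=4,j=7] A[i]=23>B[j]=21 take 21 → j++
[i=4,j=8] A[i]=23<=B[j]=26 take 23 → i++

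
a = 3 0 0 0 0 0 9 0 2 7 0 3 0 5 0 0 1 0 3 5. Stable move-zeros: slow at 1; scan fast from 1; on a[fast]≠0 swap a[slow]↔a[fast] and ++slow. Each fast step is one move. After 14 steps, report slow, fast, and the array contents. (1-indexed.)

slow=1 fast=1: a[fast]=3≠0 swap→a[1]=3, slow++,fast++
slow=2 fast=2: a[fast]=0, fast++
slow=2 fast=3: a[fast]=0, fast++
slow=2 fast=4: a[fast]=0, fast++
slow=2 fast=5: a[fast]=0, fast++
slow=2 fast=6: a[fast]=0, fast++
slow=2 fast=7: a[fast]=9≠0 swap→a[2]=9, slow++,fast++
slow=3 fast=8: a[fast]=0, fast++
slow=3 fast=9: a[fast]=2≠0 swap→a[3]=2, slow++,fast++
slow=4 fast=10: a[fast]=7≠0 swap→a[4]=7, slow++,fast++
slow=5 fast=11: a[fast]=0, fast++
slow=5 fast=12: a[fast]=3≠0 swap→a[5]=3, slow++,fast++
slow=6 fast=13: a[fast]=0, fast++
slow=6 fast=14: a[fast]=5≠0 swap→a[6]=5, slow++,fast++

slow=7, fast=15, a=[3, 9, 2, 7, 3, 5, 0, 0, 0, 0, 0, 0, 0, 0, 0, 0, 1, 0, 3, 5]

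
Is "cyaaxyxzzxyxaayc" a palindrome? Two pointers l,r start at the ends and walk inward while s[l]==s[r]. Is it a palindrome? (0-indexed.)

palindrome

l=0 r=15: 'c'=='c', l++,r--
l=1 r=14: 'y'=='y', l++,r--
l=2 r=13: 'a'=='a', l++,r--
l=3 r=12: 'a'=='a', l++,r--
l=4 r=11: 'x'=='x', l++,r--
l=5 r=10: 'y'=='y', l++,r--
l=6 r=9: 'x'=='x', l++,r--
l=7 r=8: 'z'=='z', l++,r--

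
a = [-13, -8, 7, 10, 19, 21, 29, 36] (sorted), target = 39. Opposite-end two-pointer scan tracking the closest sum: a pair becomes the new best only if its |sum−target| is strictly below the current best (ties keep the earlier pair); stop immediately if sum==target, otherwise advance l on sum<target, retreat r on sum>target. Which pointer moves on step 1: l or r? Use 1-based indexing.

l=1 r=8: -13+36=23 d=16 *, l++

l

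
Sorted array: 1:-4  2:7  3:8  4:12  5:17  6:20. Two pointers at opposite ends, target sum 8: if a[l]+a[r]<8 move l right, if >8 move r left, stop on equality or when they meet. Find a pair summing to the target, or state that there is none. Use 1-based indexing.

l=1 r=6: -4+20=16 >8, r--
l=1 r=5: -4+17=13 >8, r--
l=1 r=4: -4+12=8, found

(-4, 12)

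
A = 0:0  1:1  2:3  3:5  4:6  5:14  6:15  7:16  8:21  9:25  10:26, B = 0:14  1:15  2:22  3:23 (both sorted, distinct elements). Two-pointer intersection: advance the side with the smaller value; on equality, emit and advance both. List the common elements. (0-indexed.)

i=0 j=0: 0<14, i++
i=1 j=0: 1<14, i++
i=2 j=0: 3<14, i++
i=3 j=0: 5<14, i++
i=4 j=0: 6<14, i++
i=5 j=0: 14==14 emit, i++,j++
i=6 j=1: 15==15 emit, i++,j++
i=7 j=2: 16<22, i++
i=8 j=2: 21<22, i++
i=9 j=2: 25>22, j++
i=9 j=3: 25>23, j++

intersection = [14, 15]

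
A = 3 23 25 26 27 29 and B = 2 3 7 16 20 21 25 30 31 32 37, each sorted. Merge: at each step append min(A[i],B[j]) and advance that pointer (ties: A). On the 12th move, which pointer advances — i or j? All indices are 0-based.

i

[i=0,j=0] A[i]=3>B[j]=2 take 2 → j++
[i=0,j=1] A[i]=3<=B[j]=3 take 3 → i++
[i=1,j=1] A[i]=23>B[j]=3 take 3 → j++
[i=1,j=2] A[i]=23>B[j]=7 take 7 → j++
[i=1,j=3] A[i]=23>B[j]=16 take 16 → j++
[i=1,j=4] A[i]=23>B[j]=20 take 20 → j++
[i=1,j=5] A[i]=23>B[j]=21 take 21 → j++
[i=1,j=6] A[i]=23<=B[j]=25 take 23 → i++
[i=2,j=6] A[i]=25<=B[j]=25 take 25 → i++
[i=3,j=6] A[i]=26>B[j]=25 take 25 → j++
[i=3,j=7] A[i]=26<=B[j]=30 take 26 → i++
[i=4,j=7] A[i]=27<=B[j]=30 take 27 → i++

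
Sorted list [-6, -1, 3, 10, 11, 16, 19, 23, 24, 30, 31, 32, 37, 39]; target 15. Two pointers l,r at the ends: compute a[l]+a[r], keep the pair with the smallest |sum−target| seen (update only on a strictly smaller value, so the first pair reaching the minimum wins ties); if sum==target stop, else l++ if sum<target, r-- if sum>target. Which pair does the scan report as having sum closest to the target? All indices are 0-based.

pair (-1, 16) with sum 15 (|Δ|=0)

l=0 r=13: -6+39=33 d=18 *, r--
l=0 r=12: -6+37=31 d=16 *, r--
l=0 r=11: -6+32=26 d=11 *, r--
l=0 r=10: -6+31=25 d=10 *, r--
l=0 r=9: -6+30=24 d=9 *, r--
l=0 r=8: -6+24=18 d=3 *, r--
l=0 r=7: -6+23=17 d=2 *, r--
l=0 r=6: -6+19=13 d=2, l++
l=1 r=6: -1+19=18 d=3, r--
l=1 r=5: -1+16=15 d=0 *, stop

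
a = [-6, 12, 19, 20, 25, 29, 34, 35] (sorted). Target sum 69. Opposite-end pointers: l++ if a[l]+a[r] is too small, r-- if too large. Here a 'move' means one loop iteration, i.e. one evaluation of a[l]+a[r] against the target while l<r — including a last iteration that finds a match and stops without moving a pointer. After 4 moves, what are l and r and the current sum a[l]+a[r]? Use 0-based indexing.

l=0 r=7: -6+35=29 <69, l++
l=1 r=7: 12+35=47 <69, l++
l=2 r=7: 19+35=54 <69, l++
l=3 r=7: 20+35=55 <69, l++

l=4, r=7, sum=60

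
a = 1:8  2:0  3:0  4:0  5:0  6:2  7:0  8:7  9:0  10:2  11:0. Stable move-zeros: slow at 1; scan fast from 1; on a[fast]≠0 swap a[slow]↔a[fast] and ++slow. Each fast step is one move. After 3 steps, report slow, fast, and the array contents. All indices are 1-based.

slow=2, fast=4, a=[8, 0, 0, 0, 0, 2, 0, 7, 0, 2, 0]

slow=1 fast=1: a[fast]=8≠0 swap→a[1]=8, slow++,fast++
slow=2 fast=2: a[fast]=0, fast++
slow=2 fast=3: a[fast]=0, fast++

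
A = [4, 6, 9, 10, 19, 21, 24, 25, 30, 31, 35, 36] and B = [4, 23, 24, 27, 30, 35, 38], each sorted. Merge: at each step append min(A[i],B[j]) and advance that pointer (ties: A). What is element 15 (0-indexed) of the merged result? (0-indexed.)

i=0 j=0: A[i]=4<=B[j]=4 take 4, i++
i=1 j=0: A[i]=6>B[j]=4 take 4, j++
i=1 j=1: A[i]=6<=B[j]=23 take 6, i++
i=2 j=1: A[i]=9<=B[j]=23 take 9, i++
i=3 j=1: A[i]=10<=B[j]=23 take 10, i++
i=4 j=1: A[i]=19<=B[j]=23 take 19, i++
i=5 j=1: A[i]=21<=B[j]=23 take 21, i++
i=6 j=1: A[i]=24>B[j]=23 take 23, j++
i=6 j=2: A[i]=24<=B[j]=24 take 24, i++
i=7 j=2: A[i]=25>B[j]=24 take 24, j++
i=7 j=3: A[i]=25<=B[j]=27 take 25, i++
i=8 j=3: A[i]=30>B[j]=27 take 27, j++
i=8 j=4: A[i]=30<=B[j]=30 take 30, i++
i=9 j=4: A[i]=31>B[j]=30 take 30, j++
i=9 j=5: A[i]=31<=B[j]=35 take 31, i++
i=10 j=5: A[i]=35<=B[j]=35 take 35, i++
i=11 j=5: A[i]=36>B[j]=35 take 35, j++
i=11 j=6: A[i]=36<=B[j]=38 take 36, i++
i=12 j=6: A done, take B[j]=38, j++

merged[15] = 35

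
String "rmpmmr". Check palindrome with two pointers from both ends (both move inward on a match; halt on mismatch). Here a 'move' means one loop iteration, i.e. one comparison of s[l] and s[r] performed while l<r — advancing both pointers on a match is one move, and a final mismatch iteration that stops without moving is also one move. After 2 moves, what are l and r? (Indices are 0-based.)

[0,5] 'r'=='r' → l++,r--
[1,4] 'm'=='m' → l++,r--

l=2, r=3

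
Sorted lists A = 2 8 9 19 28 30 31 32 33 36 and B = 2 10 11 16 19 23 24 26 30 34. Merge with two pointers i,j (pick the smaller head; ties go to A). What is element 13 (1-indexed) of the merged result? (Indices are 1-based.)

merged[13] = 28

i=1 j=1: A[i]=2<=B[j]=2 take 2, i++
i=2 j=1: A[i]=8>B[j]=2 take 2, j++
i=2 j=2: A[i]=8<=B[j]=10 take 8, i++
i=3 j=2: A[i]=9<=B[j]=10 take 9, i++
i=4 j=2: A[i]=19>B[j]=10 take 10, j++
i=4 j=3: A[i]=19>B[j]=11 take 11, j++
i=4 j=4: A[i]=19>B[j]=16 take 16, j++
i=4 j=5: A[i]=19<=B[j]=19 take 19, i++
i=5 j=5: A[i]=28>B[j]=19 take 19, j++
i=5 j=6: A[i]=28>B[j]=23 take 23, j++
i=5 j=7: A[i]=28>B[j]=24 take 24, j++
i=5 j=8: A[i]=28>B[j]=26 take 26, j++
i=5 j=9: A[i]=28<=B[j]=30 take 28, i++
i=6 j=9: A[i]=30<=B[j]=30 take 30, i++
i=7 j=9: A[i]=31>B[j]=30 take 30, j++
i=7 j=10: A[i]=31<=B[j]=34 take 31, i++
i=8 j=10: A[i]=32<=B[j]=34 take 32, i++
i=9 j=10: A[i]=33<=B[j]=34 take 33, i++
i=10 j=10: A[i]=36>B[j]=34 take 34, j++
i=10 j=11: B done, take A[i]=36, i++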